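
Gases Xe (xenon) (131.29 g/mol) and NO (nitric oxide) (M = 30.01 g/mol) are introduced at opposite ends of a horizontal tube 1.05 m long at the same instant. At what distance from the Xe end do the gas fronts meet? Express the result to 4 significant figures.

0.3396 m

Distances travelled in equal time are proportional to diffusion rates, so d_Xe/d_NO = √(M_NO/M_Xe) = √(30.01/131.29) = 0.4781.
With d_Xe + d_NO = 1.05 m, d_NO = 1.05/(1 + 0.4781) = 0.7104 m.
d_Xe = 1.05 − 0.7104 = 0.3396 m.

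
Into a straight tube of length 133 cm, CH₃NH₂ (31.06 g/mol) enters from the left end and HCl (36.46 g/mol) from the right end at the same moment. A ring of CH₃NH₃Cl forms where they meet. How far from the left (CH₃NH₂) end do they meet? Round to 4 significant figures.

69.16 cm

In equal time, each gas travels a distance ∝ its rate ∝ 1/√M, so d_CH₃NH₂/d_HCl = √(M_HCl/M_CH₃NH₂) = √(36.46/31.06) = 1.083.
With d_CH₃NH₂ + d_HCl = 133 cm, d_HCl = 133/(1 + 1.083) = 63.84 cm.
d_CH₃NH₂ = 133 − 63.84 = 69.16 cm.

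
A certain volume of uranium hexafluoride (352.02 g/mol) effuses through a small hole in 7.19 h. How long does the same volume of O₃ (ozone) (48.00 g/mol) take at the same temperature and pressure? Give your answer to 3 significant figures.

Graham's law gives t_O₃/t_UF₆ = √(M_O₃/M_UF₆) = √(48.00/352.02) = √0.1364 = 0.3693.
So the time for O₃ is 7.19 × 0.3693 = 2.66 h.

2.66 h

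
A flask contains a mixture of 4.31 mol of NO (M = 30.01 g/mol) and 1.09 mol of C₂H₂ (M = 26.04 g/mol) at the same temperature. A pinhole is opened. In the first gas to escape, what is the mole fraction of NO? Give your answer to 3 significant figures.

Effusion rate of each component ∝ n_i/√M_i (partial pressure × 1/√M).
x_NO(eff) = (n_NO/√M_NO) / (n_NO/√M_NO + n_C₂H₂/√M_C₂H₂)
= (4.31/√30.01) / (4.31/√30.01 + 1.09/√26.04) = 0.7868/(0.7868 + 0.2136) = 0.786.

0.786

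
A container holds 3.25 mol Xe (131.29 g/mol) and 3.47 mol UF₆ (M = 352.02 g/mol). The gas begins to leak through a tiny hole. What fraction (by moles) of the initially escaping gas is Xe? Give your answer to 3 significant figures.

0.605

Effusion rate of each component ∝ n_i/√M_i (partial pressure × 1/√M).
Mole fraction of Xe in the effusate = (n_Xe/√M_Xe) / (n_Xe/√M_Xe + n_UF₆/√M_UF₆)
= (3.25/√131.29) / (3.25/√131.29 + 3.47/√352.02) = 0.2836/(0.2836 + 0.1849) = 0.605.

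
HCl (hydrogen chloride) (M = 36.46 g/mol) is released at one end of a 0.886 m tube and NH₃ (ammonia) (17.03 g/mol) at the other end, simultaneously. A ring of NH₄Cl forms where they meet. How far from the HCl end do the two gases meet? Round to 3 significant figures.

Distances travelled in equal time are proportional to diffusion rates, so d_HCl/d_NH₃ = √(M_NH₃/M_HCl) = √(17.03/36.46) = 0.6834.
With d_HCl + d_NH₃ = 0.886 m, d_NH₃ = 0.886/(1 + 0.6834) = 0.5263 m.
d_HCl = 0.886 − 0.5263 = 0.360 m.

0.360 m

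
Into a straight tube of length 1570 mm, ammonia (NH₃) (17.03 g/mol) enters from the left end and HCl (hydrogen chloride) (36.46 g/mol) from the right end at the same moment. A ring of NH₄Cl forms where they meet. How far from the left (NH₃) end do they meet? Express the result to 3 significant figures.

933 mm

Distances travelled in equal time are proportional to diffusion rates, so d_NH₃/d_HCl = √(M_HCl/M_NH₃) = √(36.46/17.03) = 1.463.
With d_NH₃ + d_HCl = 1570 mm, d_HCl = 1570/(1 + 1.463) = 637.4 mm.
d_NH₃ = 1570 − 637.4 = 933 mm.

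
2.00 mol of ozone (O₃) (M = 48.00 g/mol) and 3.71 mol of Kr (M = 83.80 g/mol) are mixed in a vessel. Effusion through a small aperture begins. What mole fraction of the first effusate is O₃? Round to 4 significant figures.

Rate_i ∝ x_i/√M_i (Graham's law weighted by mole fraction), so the effusate composition follows n_i/√M_i.
x_O₃(eff) = (n_O₃/√M_O₃) / (n_O₃/√M_O₃ + n_Kr/√M_Kr)
= (2.00/√48.00) / (2.00/√48.00 + 3.71/√83.80) = 0.2887/(0.2887 + 0.4053) = 0.4160.

0.4160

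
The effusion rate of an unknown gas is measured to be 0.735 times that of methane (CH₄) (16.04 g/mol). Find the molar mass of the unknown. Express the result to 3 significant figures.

29.7 g/mol

By Graham's law, rate_X/rate_CH₄ = √(M_CH₄/M_X).
0.735 = √(16.04/M_X)
M_X = 16.04 / 0.735² = 16.04 / 0.5402 = 29.7 g/mol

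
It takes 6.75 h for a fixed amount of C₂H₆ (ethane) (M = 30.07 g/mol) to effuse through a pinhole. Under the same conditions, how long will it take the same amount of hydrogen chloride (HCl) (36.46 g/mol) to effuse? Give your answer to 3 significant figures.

7.43 h

Using Graham's law: t_HCl/t_C₂H₆ = √(M_HCl/M_C₂H₆) = √(36.46/30.07) = √1.213 = 1.101.
So the time for HCl is 6.75 × 1.101 = 7.43 h.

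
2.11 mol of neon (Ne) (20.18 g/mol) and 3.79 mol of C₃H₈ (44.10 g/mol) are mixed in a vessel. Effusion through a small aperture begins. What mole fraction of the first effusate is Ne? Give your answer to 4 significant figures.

0.4515

Rate_i ∝ x_i/√M_i (Graham's law weighted by mole fraction), so the effusate composition follows n_i/√M_i.
x_Ne(eff) = (n_Ne/√M_Ne) / (n_Ne/√M_Ne + n_C₃H₈/√M_C₃H₈)
= (2.11/√20.18) / (2.11/√20.18 + 3.79/√44.10) = 0.4697/(0.4697 + 0.5707) = 0.4515.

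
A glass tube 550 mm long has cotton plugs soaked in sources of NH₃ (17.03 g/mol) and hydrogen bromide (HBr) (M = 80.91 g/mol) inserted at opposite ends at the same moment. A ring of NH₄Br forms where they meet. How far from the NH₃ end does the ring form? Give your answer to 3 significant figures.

Graham's law gives d_NH₃/d_HBr = rate_NH₃/rate_HBr = √(M_HBr/M_NH₃) = √(80.91/17.03) = 2.180.
With d_NH₃ + d_HBr = 550 mm, d_HBr = 550/(1 + 2.180) = 173.0 mm.
d_NH₃ = 550 − 173.0 = 377 mm.

377 mm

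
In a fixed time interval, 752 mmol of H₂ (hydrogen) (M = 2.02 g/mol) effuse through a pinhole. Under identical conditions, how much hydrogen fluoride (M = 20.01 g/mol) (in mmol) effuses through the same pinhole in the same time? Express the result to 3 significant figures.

By Graham's law, rate_HF/rate_H₂ = √(M_H₂/M_HF) = √(2.02/20.01) = √0.1009 = 0.3177.
So the amount for HF is 752 × 0.3177 = 239 mmol.

239 mmol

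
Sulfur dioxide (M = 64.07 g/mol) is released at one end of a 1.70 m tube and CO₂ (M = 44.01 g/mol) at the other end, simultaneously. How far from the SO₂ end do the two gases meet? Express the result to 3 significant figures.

The fronts meet when d_SO₂ + d_CO₂ = L with d_SO₂/d_CO₂ = √(M_CO₂/M_SO₂) (Graham's law). Here √(M_CO₂/M_SO₂) = √(44.01/64.07) = 0.8288.
With d_SO₂ + d_CO₂ = 1.70 m, d_CO₂ = 1.70/(1 + 0.8288) = 0.9296 m.
d_SO₂ = 1.70 − 0.9296 = 0.770 m.

0.770 m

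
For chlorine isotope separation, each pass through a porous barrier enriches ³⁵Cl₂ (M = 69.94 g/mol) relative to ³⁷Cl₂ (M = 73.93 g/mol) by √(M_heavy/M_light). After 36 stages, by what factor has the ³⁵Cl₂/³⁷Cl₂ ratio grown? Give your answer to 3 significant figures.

2.71

After 36 stages the ratio has grown by (√(73.93/69.94))^36 = (73.93/69.94)^(36/2).
= 1.05705^18 = 2.71.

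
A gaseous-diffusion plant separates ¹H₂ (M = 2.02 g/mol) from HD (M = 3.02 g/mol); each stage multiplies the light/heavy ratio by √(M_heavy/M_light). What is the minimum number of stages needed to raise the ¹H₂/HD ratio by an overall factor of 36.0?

18

Single-stage factor α = √(3.02/2.02), so ln α = ½ ln(1.49505) = 0.2011.
Need α^N ≥ 36.0 ⇒ N ≥ ln(36.0) / ln α = 3.584 / 0.2011 = 17.82.
Rounding up, N = 18 stages.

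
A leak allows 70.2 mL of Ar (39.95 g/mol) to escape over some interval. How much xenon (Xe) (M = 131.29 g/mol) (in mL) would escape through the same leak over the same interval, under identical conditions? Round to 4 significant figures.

38.72 mL

By Graham's law, rate_Xe/rate_Ar = √(M_Ar/M_Xe) = √(39.95/131.29) = √0.3043 = 0.5516.
So the volume for Xe is 70.2 × 0.5516 = 38.72 mL.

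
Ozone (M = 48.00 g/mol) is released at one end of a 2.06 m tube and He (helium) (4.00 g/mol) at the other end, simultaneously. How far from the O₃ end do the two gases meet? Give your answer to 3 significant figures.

Graham's law gives d_O₃/d_He = rate_O₃/rate_He = √(M_He/M_O₃) = √(4.00/48.00) = 0.2887.
With d_O₃ + d_He = 2.06 m, d_He = 2.06/(1 + 0.2887) = 1.599 m.
d_O₃ = 2.06 − 1.599 = 0.461 m.

0.461 m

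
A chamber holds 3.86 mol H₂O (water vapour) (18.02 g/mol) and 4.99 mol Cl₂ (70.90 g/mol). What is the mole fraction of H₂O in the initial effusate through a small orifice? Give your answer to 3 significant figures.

0.605

Each component's effusion rate ∝ (its partial pressure)·(1/√M) ∝ n_i/√M_i.
x_H₂O(eff) = (n_H₂O/√M_H₂O) / (n_H₂O/√M_H₂O + n_Cl₂/√M_Cl₂)
= (3.86/√18.02) / (3.86/√18.02 + 4.99/√70.90) = 0.9093/(0.9093 + 0.5926) = 0.605.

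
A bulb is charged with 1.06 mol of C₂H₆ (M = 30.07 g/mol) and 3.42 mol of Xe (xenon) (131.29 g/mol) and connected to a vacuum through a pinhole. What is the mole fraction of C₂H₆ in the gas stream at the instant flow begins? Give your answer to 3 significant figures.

0.393

Each component's effusion rate ∝ (its partial pressure)·(1/√M) ∝ n_i/√M_i.
So x_C₂H₆ in the escaping gas = (n_C₂H₆/√M_C₂H₆) / Σ(n_i/√M_i)
= (1.06/√30.07) / (1.06/√30.07 + 3.42/√131.29) = 0.1933/(0.1933 + 0.2985) = 0.393.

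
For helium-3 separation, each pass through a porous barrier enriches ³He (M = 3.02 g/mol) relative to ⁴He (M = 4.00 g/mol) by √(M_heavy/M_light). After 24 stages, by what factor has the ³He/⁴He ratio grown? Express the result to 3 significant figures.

29.1

After 24 stages the ratio has grown by (√(4.00/3.02))^24 = (4.00/3.02)^(24/2).
= 1.32450^12 = 29.1.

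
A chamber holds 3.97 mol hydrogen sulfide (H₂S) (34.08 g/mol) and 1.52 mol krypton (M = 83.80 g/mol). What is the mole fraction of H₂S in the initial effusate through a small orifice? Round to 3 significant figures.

0.804

The effusion rate of species i is ∝ p_i/√M_i ∝ n_i/√M_i.
Mole fraction of H₂S in the effusate = (n_H₂S/√M_H₂S) / (n_H₂S/√M_H₂S + n_Kr/√M_Kr)
= (3.97/√34.08) / (3.97/√34.08 + 1.52/√83.80) = 0.6800/(0.6800 + 0.1660) = 0.804.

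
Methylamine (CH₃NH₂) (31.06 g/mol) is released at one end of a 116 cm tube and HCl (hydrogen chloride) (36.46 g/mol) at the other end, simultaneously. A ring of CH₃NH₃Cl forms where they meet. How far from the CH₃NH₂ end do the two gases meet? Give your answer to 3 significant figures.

60.3 cm

Distances travelled in equal time are proportional to diffusion rates, so d_CH₃NH₂/d_HCl = √(M_HCl/M_CH₃NH₂) = √(36.46/31.06) = 1.083.
With d_CH₃NH₂ + d_HCl = 116 cm, d_HCl = 116/(1 + 1.083) = 55.68 cm.
d_CH₃NH₂ = 116 − 55.68 = 60.3 cm.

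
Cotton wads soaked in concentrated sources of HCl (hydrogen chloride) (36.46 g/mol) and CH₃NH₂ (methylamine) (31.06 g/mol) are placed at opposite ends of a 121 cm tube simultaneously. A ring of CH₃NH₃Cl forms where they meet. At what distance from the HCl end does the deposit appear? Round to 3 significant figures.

58.1 cm

Distances travelled in equal time are proportional to diffusion rates, so d_HCl/d_CH₃NH₂ = √(M_CH₃NH₂/M_HCl) = √(31.06/36.46) = 0.9230.
With d_HCl + d_CH₃NH₂ = 121 cm, d_CH₃NH₂ = 121/(1 + 0.9230) = 62.92 cm.
d_HCl = 121 − 62.92 = 58.1 cm.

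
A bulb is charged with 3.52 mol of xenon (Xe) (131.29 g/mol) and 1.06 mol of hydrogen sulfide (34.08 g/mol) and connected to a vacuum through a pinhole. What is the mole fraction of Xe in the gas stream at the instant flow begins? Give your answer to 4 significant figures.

0.6285

Each component's effusion rate ∝ (its partial pressure)·(1/√M) ∝ n_i/√M_i.
x_Xe(eff) = (n_Xe/√M_Xe) / (n_Xe/√M_Xe + n_H₂S/√M_H₂S)
= (3.52/√131.29) / (3.52/√131.29 + 1.06/√34.08) = 0.3072/(0.3072 + 0.1816) = 0.6285.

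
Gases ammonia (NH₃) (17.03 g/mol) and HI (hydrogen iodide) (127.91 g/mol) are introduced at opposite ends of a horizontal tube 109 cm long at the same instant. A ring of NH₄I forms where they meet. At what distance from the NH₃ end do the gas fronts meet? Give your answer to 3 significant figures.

79.9 cm

Distances travelled in equal time are proportional to diffusion rates, so d_NH₃/d_HI = √(M_HI/M_NH₃) = √(127.91/17.03) = 2.741.
With d_NH₃ + d_HI = 109 cm, d_HI = 109/(1 + 2.741) = 29.14 cm.
d_NH₃ = 109 − 29.14 = 79.9 cm.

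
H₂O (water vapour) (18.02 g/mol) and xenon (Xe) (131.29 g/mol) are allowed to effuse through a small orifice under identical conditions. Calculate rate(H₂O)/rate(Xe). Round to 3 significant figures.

Graham's law gives rate_H₂O/rate_Xe = √(M_Xe/M_H₂O) = √(131.29/18.02) = √7.286 = 2.70.

2.70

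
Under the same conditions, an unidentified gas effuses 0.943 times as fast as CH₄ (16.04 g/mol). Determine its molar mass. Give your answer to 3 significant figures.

18.0 g/mol

From Graham's law, rate_X/rate_CH₄ = √(M_CH₄/M_X).
0.943 = √(16.04/M_X)
M_X = 16.04 / 0.943² = 16.04 / 0.8892 = 18.0 g/mol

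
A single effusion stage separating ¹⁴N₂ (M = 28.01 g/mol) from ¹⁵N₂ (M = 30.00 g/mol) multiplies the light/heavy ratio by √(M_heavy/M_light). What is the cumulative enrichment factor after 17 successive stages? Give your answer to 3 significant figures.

1.79

Overall factor = α^17 with α = √(30.00/28.01), i.e. (30.00/28.01)^(17/2).
= 1.07105^(17/2) = 1.79.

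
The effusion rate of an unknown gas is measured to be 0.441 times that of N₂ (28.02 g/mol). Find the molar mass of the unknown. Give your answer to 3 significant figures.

Graham's law gives rate_X/rate_N₂ = √(M_N₂/M_X).
0.441 = √(28.02/M_X)
M_X = 28.02 / 0.441² = 28.02 / 0.1945 = 144 g/mol

144 g/mol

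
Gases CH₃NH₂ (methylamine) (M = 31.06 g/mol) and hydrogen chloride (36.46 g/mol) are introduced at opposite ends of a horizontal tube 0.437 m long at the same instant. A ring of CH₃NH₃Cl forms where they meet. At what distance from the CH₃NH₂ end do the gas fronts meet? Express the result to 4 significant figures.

The fronts meet when d_CH₃NH₂ + d_HCl = L with d_CH₃NH₂/d_HCl = √(M_HCl/M_CH₃NH₂) (Graham's law). Here √(M_HCl/M_CH₃NH₂) = √(36.46/31.06) = 1.083.
With d_CH₃NH₂ + d_HCl = 0.437 m, d_HCl = 0.437/(1 + 1.083) = 0.2097 m.
d_CH₃NH₂ = 0.437 − 0.2097 = 0.2273 m.

0.2273 m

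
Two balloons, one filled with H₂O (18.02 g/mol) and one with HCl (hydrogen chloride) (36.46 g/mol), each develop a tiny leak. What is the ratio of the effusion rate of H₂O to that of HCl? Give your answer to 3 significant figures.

1.42

By Graham's law, rate_H₂O/rate_HCl = √(M_HCl/M_H₂O) = √(36.46/18.02) = √2.023 = 1.42.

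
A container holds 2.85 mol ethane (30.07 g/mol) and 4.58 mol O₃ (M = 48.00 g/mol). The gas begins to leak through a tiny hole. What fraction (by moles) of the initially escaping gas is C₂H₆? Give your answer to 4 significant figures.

Each component's effusion rate ∝ (its partial pressure)·(1/√M) ∝ n_i/√M_i.
Mole fraction of C₂H₆ in the effusate = (n_C₂H₆/√M_C₂H₆) / (n_C₂H₆/√M_C₂H₆ + n_O₃/√M_O₃)
= (2.85/√30.07) / (2.85/√30.07 + 4.58/√48.00) = 0.5197/(0.5197 + 0.6611) = 0.4402.

0.4402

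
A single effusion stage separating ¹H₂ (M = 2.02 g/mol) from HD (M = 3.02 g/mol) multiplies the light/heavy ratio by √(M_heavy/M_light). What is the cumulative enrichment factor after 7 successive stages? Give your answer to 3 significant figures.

Each stage multiplies the ratio by α = √(3.02/2.02), so after 7 stages the overall factor is α^7 = (3.02/2.02)^(7/2).
= 1.49505^(7/2) = 4.09.

4.09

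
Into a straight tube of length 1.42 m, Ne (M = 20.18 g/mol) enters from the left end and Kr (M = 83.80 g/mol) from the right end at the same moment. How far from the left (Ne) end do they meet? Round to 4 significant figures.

0.9526 m

Graham's law gives d_Ne/d_Kr = rate_Ne/rate_Kr = √(M_Kr/M_Ne) = √(83.80/20.18) = 2.038.
With d_Ne + d_Kr = 1.42 m, d_Kr = 1.42/(1 + 2.038) = 0.4674 m.
d_Ne = 1.42 − 0.4674 = 0.9526 m.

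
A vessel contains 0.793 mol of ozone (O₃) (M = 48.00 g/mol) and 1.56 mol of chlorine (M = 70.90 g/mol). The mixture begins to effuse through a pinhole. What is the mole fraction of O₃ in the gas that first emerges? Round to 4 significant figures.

Effusion rate of each component ∝ n_i/√M_i (partial pressure × 1/√M).
So x_O₃ in the escaping gas = (n_O₃/√M_O₃) / Σ(n_i/√M_i)
= (0.793/√48.00) / (0.793/√48.00 + 1.56/√70.90) = 0.1145/(0.1145 + 0.1853) = 0.3819.

0.3819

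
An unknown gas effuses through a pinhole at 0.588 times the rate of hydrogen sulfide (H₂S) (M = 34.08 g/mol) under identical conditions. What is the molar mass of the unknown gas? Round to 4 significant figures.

98.57 g/mol

By Graham's law, rate_X/rate_H₂S = √(M_H₂S/M_X).
0.588 = √(34.08/M_X)
M_X = 34.08 / 0.588² = 34.08 / 0.3457 = 98.57 g/mol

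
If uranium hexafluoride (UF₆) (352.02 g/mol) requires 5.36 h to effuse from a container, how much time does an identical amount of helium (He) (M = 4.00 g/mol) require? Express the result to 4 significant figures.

From Graham's law, t_He/t_UF₆ = √(M_He/M_UF₆) = √(4.00/352.02) = √0.01136 = 0.1066.
So the time for He is 5.36 × 0.1066 = 0.5714 h.

0.5714 h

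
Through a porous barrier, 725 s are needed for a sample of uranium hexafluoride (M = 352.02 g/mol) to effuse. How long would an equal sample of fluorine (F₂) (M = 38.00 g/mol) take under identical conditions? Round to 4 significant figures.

Since effusion rate ∝ 1/√M, t_F₂/t_UF₆ = √(M_F₂/M_UF₆) = √(38.00/352.02) = √0.1079 = 0.3286.
So the time for F₂ is 725 × 0.3286 = 238.2 s.

238.2 s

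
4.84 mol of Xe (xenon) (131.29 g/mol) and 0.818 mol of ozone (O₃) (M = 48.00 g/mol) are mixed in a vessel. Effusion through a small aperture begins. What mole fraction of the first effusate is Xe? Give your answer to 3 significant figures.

Each component's effusion rate ∝ (its partial pressure)·(1/√M) ∝ n_i/√M_i.
So x_Xe in the escaping gas = (n_Xe/√M_Xe) / Σ(n_i/√M_i)
= (4.84/√131.29) / (4.84/√131.29 + 0.818/√48.00) = 0.4224/(0.4224 + 0.1181) = 0.782.

0.782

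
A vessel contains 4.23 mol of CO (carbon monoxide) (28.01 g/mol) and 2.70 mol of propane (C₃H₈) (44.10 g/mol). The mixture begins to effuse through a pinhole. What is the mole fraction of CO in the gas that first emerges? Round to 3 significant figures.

0.663

Rate_i ∝ x_i/√M_i (Graham's law weighted by mole fraction), so the effusate composition follows n_i/√M_i.
So x_CO in the escaping gas = (n_CO/√M_CO) / Σ(n_i/√M_i)
= (4.23/√28.01) / (4.23/√28.01 + 2.70/√44.10) = 0.7993/(0.7993 + 0.4066) = 0.663.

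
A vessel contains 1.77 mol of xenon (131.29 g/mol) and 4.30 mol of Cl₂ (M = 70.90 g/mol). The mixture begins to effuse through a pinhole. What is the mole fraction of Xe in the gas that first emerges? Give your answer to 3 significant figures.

0.232

The effusion rate of species i is ∝ p_i/√M_i ∝ n_i/√M_i.
Mole fraction of Xe in the effusate = (n_Xe/√M_Xe) / (n_Xe/√M_Xe + n_Cl₂/√M_Cl₂)
= (1.77/√131.29) / (1.77/√131.29 + 4.30/√70.90) = 0.1545/(0.1545 + 0.5107) = 0.232.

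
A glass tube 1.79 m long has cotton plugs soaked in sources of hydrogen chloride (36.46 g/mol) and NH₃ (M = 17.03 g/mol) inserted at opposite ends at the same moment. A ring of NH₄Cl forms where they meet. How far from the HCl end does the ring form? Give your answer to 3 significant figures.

0.727 m

Distances travelled in equal time are proportional to diffusion rates, so d_HCl/d_NH₃ = √(M_NH₃/M_HCl) = √(17.03/36.46) = 0.6834.
With d_HCl + d_NH₃ = 1.79 m, d_NH₃ = 1.79/(1 + 0.6834) = 1.063 m.
d_HCl = 1.79 − 1.063 = 0.727 m.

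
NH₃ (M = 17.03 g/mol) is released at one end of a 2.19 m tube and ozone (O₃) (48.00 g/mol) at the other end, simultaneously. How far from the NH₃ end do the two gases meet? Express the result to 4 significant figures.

1.372 m

The fronts meet when d_NH₃ + d_O₃ = L with d_NH₃/d_O₃ = √(M_O₃/M_NH₃) (Graham's law). Here √(M_O₃/M_NH₃) = √(48.00/17.03) = 1.679.
With d_NH₃ + d_O₃ = 2.19 m, d_O₃ = 2.19/(1 + 1.679) = 0.8175 m.
d_NH₃ = 2.19 − 0.8175 = 1.372 m.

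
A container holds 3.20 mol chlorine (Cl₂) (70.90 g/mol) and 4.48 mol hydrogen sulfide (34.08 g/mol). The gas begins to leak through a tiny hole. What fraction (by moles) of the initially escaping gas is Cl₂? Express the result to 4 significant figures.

The effusion rate of species i is ∝ p_i/√M_i ∝ n_i/√M_i.
Mole fraction of Cl₂ in the effusate = (n_Cl₂/√M_Cl₂) / (n_Cl₂/√M_Cl₂ + n_H₂S/√M_H₂S)
= (3.20/√70.90) / (3.20/√70.90 + 4.48/√34.08) = 0.3800/(0.3800 + 0.7674) = 0.3312.

0.3312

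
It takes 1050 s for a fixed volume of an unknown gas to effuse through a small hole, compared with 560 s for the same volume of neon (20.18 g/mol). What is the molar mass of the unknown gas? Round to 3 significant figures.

Graham's law gives t_X/t_Ne = √(M_X/M_Ne).
1050/560 = 1.875 = √(M_X/20.18)
M_X = 20.18 × 1.875² = 20.18 × 3.516 = 70.9 g/mol

70.9 g/mol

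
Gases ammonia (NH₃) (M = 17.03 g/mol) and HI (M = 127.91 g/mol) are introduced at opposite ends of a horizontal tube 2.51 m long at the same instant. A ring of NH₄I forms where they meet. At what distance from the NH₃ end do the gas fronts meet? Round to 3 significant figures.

1.84 m

Distances travelled in equal time are proportional to diffusion rates, so d_NH₃/d_HI = √(M_HI/M_NH₃) = √(127.91/17.03) = 2.741.
With d_NH₃ + d_HI = 2.51 m, d_HI = 2.51/(1 + 2.741) = 0.6710 m.
d_NH₃ = 2.51 − 0.6710 = 1.84 m.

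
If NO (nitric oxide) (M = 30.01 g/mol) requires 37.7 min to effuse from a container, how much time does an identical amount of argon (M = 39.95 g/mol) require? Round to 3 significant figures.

Using Graham's law: t_Ar/t_NO = √(M_Ar/M_NO) = √(39.95/30.01) = √1.331 = 1.154.
So the time for Ar is 37.7 × 1.154 = 43.5 min.

43.5 min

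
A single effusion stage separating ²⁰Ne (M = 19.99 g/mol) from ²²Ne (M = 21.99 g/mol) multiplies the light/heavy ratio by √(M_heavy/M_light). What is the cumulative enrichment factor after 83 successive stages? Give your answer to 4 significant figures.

Overall factor = α^83 with α = √(21.99/19.99), i.e. (21.99/19.99)^(83/2).
= 1.10005^(83/2) = 52.31.

52.31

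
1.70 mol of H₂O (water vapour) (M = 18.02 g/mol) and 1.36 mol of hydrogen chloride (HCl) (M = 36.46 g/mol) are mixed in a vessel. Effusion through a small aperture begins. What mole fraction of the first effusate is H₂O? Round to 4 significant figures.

Each component's effusion rate ∝ (its partial pressure)·(1/√M) ∝ n_i/√M_i.
So x_H₂O in the escaping gas = (n_H₂O/√M_H₂O) / Σ(n_i/√M_i)
= (1.70/√18.02) / (1.70/√18.02 + 1.36/√36.46) = 0.4005/(0.4005 + 0.2252) = 0.6400.

0.6400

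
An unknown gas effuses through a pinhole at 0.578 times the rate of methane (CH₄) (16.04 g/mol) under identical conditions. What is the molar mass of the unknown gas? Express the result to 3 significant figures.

Using Graham's law: rate_X/rate_CH₄ = √(M_CH₄/M_X).
0.578 = √(16.04/M_X)
M_X = 16.04 / 0.578² = 16.04 / 0.3341 = 48.0 g/mol

48.0 g/mol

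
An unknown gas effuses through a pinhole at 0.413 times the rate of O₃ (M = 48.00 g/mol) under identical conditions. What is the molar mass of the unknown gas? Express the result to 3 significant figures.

From Graham's law, rate_X/rate_O₃ = √(M_O₃/M_X).
0.413 = √(48.00/M_X)
M_X = 48.00 / 0.413² = 48.00 / 0.1706 = 281 g/mol

281 g/mol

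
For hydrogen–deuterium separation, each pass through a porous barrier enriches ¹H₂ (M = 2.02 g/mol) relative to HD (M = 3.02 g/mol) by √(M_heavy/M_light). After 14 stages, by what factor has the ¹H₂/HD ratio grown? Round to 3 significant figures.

After 14 stages the ratio has grown by (√(3.02/2.02))^14 = (3.02/2.02)^(14/2).
= 1.49505^7 = 16.7.

16.7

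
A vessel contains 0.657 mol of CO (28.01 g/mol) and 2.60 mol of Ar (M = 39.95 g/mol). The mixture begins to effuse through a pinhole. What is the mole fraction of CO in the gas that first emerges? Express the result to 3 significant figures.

0.232

Effusion rate of each component ∝ n_i/√M_i (partial pressure × 1/√M).
Mole fraction of CO in the effusate = (n_CO/√M_CO) / (n_CO/√M_CO + n_Ar/√M_Ar)
= (0.657/√28.01) / (0.657/√28.01 + 2.60/√39.95) = 0.1241/(0.1241 + 0.4114) = 0.232.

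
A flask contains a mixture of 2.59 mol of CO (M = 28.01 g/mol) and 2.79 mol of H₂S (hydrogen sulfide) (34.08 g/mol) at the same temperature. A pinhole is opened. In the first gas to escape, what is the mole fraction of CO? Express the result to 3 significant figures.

0.506

Each component's effusion rate ∝ (its partial pressure)·(1/√M) ∝ n_i/√M_i.
Mole fraction of CO in the effusate = (n_CO/√M_CO) / (n_CO/√M_CO + n_H₂S/√M_H₂S)
= (2.59/√28.01) / (2.59/√28.01 + 2.79/√34.08) = 0.4894/(0.4894 + 0.4779) = 0.506.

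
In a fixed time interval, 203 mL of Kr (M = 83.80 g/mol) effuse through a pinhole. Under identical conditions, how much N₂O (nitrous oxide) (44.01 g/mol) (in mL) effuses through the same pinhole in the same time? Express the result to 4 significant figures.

Graham's law gives rate_N₂O/rate_Kr = √(M_Kr/M_N₂O) = √(83.80/44.01) = √1.904 = 1.380.
So the volume for N₂O is 203 × 1.380 = 280.1 mL.

280.1 mL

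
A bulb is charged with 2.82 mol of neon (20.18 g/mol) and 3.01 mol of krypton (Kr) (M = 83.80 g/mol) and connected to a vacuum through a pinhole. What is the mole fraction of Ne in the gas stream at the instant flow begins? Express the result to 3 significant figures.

The effusion rate of species i is ∝ p_i/√M_i ∝ n_i/√M_i.
Mole fraction of Ne in the effusate = (n_Ne/√M_Ne) / (n_Ne/√M_Ne + n_Kr/√M_Kr)
= (2.82/√20.18) / (2.82/√20.18 + 3.01/√83.80) = 0.6278/(0.6278 + 0.3288) = 0.656.

0.656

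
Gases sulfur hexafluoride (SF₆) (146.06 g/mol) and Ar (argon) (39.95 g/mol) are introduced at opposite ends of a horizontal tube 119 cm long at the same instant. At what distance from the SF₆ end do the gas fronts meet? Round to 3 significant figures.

In equal time, each gas travels a distance ∝ its rate ∝ 1/√M, so d_SF₆/d_Ar = √(M_Ar/M_SF₆) = √(39.95/146.06) = 0.5230.
With d_SF₆ + d_Ar = 119 cm, d_Ar = 119/(1 + 0.5230) = 78.14 cm.
d_SF₆ = 119 − 78.14 = 40.9 cm.

40.9 cm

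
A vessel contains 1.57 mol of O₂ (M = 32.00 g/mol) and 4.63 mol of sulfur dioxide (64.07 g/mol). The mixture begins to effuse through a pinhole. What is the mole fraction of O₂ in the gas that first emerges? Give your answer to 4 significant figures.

0.3242

Rate_i ∝ x_i/√M_i (Graham's law weighted by mole fraction), so the effusate composition follows n_i/√M_i.
So x_O₂ in the escaping gas = (n_O₂/√M_O₂) / Σ(n_i/√M_i)
= (1.57/√32.00) / (1.57/√32.00 + 4.63/√64.07) = 0.2775/(0.2775 + 0.5784) = 0.3242.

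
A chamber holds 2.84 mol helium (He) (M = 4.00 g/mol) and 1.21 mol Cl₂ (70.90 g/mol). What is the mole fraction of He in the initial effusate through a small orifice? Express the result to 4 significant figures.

Rate_i ∝ x_i/√M_i (Graham's law weighted by mole fraction), so the effusate composition follows n_i/√M_i.
Mole fraction of He in the effusate = (n_He/√M_He) / (n_He/√M_He + n_Cl₂/√M_Cl₂)
= (2.84/√4.00) / (2.84/√4.00 + 1.21/√70.90) = 1.420/(1.420 + 0.1437) = 0.9081.

0.9081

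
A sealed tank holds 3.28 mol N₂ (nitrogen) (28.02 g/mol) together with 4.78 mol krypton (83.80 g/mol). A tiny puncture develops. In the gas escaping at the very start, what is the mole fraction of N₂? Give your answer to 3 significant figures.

0.543

Each component's effusion rate ∝ (its partial pressure)·(1/√M) ∝ n_i/√M_i.
Mole fraction of N₂ in the effusate = (n_N₂/√M_N₂) / (n_N₂/√M_N₂ + n_Kr/√M_Kr)
= (3.28/√28.02) / (3.28/√28.02 + 4.78/√83.80) = 0.6196/(0.6196 + 0.5222) = 0.543.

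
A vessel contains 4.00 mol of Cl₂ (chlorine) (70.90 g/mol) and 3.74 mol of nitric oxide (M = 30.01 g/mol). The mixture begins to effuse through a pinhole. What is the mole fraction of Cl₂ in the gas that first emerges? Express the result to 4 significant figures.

Effusion rate of each component ∝ n_i/√M_i (partial pressure × 1/√M).
Mole fraction of Cl₂ in the effusate = (n_Cl₂/√M_Cl₂) / (n_Cl₂/√M_Cl₂ + n_NO/√M_NO)
= (4.00/√70.90) / (4.00/√70.90 + 3.74/√30.01) = 0.4750/(0.4750 + 0.6827) = 0.4103.

0.4103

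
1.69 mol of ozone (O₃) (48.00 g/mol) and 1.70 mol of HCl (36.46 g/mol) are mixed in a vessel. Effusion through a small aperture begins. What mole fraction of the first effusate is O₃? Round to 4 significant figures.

0.4642

Effusion rate of each component ∝ n_i/√M_i (partial pressure × 1/√M).
So x_O₃ in the escaping gas = (n_O₃/√M_O₃) / Σ(n_i/√M_i)
= (1.69/√48.00) / (1.69/√48.00 + 1.70/√36.46) = 0.2439/(0.2439 + 0.2815) = 0.4642.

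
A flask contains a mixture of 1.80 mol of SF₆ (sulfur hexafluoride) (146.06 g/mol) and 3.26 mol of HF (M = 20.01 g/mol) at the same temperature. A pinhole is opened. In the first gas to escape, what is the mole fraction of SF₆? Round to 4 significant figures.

0.1697

The effusion rate of species i is ∝ p_i/√M_i ∝ n_i/√M_i.
So x_SF₆ in the escaping gas = (n_SF₆/√M_SF₆) / Σ(n_i/√M_i)
= (1.80/√146.06) / (1.80/√146.06 + 3.26/√20.01) = 0.1489/(0.1489 + 0.7288) = 0.1697.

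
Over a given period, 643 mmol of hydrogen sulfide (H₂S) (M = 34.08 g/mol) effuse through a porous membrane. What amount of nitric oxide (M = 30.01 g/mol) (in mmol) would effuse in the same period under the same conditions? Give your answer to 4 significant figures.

Since effusion rate ∝ 1/√M, rate_NO/rate_H₂S = √(M_H₂S/M_NO) = √(34.08/30.01) = √1.136 = 1.066.
So the amount for NO is 643 × 1.066 = 685.2 mmol.

685.2 mmol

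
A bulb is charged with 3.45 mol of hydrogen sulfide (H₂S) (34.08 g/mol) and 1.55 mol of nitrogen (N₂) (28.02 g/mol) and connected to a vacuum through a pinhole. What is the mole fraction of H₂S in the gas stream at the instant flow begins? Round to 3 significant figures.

0.669

Effusion rate of each component ∝ n_i/√M_i (partial pressure × 1/√M).
So x_H₂S in the escaping gas = (n_H₂S/√M_H₂S) / Σ(n_i/√M_i)
= (3.45/√34.08) / (3.45/√34.08 + 1.55/√28.02) = 0.5910/(0.5910 + 0.2928) = 0.669.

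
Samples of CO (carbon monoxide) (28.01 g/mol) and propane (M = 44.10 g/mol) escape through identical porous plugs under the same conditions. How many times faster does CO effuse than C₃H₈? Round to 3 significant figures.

Graham's law gives rate_CO/rate_C₃H₈ = √(M_C₃H₈/M_CO) = √(44.10/28.01) = √1.574 = 1.25.

1.25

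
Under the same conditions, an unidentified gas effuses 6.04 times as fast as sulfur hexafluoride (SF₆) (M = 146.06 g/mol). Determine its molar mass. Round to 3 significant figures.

4.00 g/mol

Graham's law gives rate_X/rate_SF₆ = √(M_SF₆/M_X).
6.04 = √(146.06/M_X)
M_X = 146.06 / 6.04² = 146.06 / 36.48 = 4.00 g/mol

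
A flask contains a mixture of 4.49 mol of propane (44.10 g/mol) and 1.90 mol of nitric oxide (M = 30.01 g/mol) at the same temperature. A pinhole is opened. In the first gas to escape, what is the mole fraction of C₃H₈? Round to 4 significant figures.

The effusion rate of species i is ∝ p_i/√M_i ∝ n_i/√M_i.
x_C₃H₈(eff) = (n_C₃H₈/√M_C₃H₈) / (n_C₃H₈/√M_C₃H₈ + n_NO/√M_NO)
= (4.49/√44.10) / (4.49/√44.10 + 1.90/√30.01) = 0.6761/(0.6761 + 0.3468) = 0.6610.

0.6610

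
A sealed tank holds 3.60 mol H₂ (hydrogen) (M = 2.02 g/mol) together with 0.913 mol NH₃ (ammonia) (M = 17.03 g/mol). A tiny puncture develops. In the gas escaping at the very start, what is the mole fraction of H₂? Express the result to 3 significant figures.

Rate_i ∝ x_i/√M_i (Graham's law weighted by mole fraction), so the effusate composition follows n_i/√M_i.
So x_H₂ in the escaping gas = (n_H₂/√M_H₂) / Σ(n_i/√M_i)
= (3.60/√2.02) / (3.60/√2.02 + 0.913/√17.03) = 2.533/(2.533 + 0.2212) = 0.920.

0.920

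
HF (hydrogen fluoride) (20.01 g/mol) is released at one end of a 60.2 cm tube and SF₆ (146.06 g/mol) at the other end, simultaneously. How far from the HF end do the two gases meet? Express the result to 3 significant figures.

43.9 cm

The fronts meet when d_HF + d_SF₆ = L with d_HF/d_SF₆ = √(M_SF₆/M_HF) (Graham's law). Here √(M_SF₆/M_HF) = √(146.06/20.01) = 2.702.
With d_HF + d_SF₆ = 60.2 cm, d_SF₆ = 60.2/(1 + 2.702) = 16.26 cm.
d_HF = 60.2 − 16.26 = 43.9 cm.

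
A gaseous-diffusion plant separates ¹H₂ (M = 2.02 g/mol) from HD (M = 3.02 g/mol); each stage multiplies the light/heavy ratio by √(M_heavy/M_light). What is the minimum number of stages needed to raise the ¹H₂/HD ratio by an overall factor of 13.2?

With α = √(3.02/2.02) per stage, ln α = ½ ln(1.49505) = 0.2011.
Need α^N ≥ 13.2 ⇒ N ≥ ln(13.2) / ln α = 2.580 / 0.2011 = 12.83.
Minimum whole number of stages: N = 13.

13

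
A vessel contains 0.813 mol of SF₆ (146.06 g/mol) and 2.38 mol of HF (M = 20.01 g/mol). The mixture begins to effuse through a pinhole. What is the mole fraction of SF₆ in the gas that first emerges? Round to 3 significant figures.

Rate_i ∝ x_i/√M_i (Graham's law weighted by mole fraction), so the effusate composition follows n_i/√M_i.
So x_SF₆ in the escaping gas = (n_SF₆/√M_SF₆) / Σ(n_i/√M_i)
= (0.813/√146.06) / (0.813/√146.06 + 2.38/√20.01) = 0.06727/(0.06727 + 0.5321) = 0.112.

0.112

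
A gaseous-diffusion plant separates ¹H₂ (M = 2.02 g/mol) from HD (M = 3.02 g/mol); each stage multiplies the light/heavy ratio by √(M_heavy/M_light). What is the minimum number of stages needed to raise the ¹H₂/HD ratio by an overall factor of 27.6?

Single-stage factor α = √(3.02/2.02), so ln α = ½ ln(1.49505) = 0.2011.
Need α^N ≥ 27.6 ⇒ N ≥ ln(27.6) / ln α = 3.318 / 0.2011 = 16.50.
Rounding up, N = 17 stages.

17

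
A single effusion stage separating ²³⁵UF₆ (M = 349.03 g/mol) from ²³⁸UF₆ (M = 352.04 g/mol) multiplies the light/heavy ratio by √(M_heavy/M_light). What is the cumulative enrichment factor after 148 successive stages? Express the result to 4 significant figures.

Overall factor = α^148 with α = √(352.04/349.03), i.e. (352.04/349.03)^(148/2).
= 1.00862^74 = 1.888.

1.888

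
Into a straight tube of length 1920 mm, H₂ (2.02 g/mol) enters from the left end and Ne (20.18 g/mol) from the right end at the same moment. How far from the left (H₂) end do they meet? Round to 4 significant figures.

1459 mm

In equal time, each gas travels a distance ∝ its rate ∝ 1/√M, so d_H₂/d_Ne = √(M_Ne/M_H₂) = √(20.18/2.02) = 3.161.
With d_H₂ + d_Ne = 1920 mm, d_Ne = 1920/(1 + 3.161) = 461.5 mm.
d_H₂ = 1920 − 461.5 = 1459 mm.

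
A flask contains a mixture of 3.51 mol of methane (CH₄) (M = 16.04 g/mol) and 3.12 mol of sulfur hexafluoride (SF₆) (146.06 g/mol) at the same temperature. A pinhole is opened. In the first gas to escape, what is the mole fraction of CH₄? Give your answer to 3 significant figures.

0.772

Each component's effusion rate ∝ (its partial pressure)·(1/√M) ∝ n_i/√M_i.
x_CH₄(eff) = (n_CH₄/√M_CH₄) / (n_CH₄/√M_CH₄ + n_SF₆/√M_SF₆)
= (3.51/√16.04) / (3.51/√16.04 + 3.12/√146.06) = 0.8764/(0.8764 + 0.2582) = 0.772.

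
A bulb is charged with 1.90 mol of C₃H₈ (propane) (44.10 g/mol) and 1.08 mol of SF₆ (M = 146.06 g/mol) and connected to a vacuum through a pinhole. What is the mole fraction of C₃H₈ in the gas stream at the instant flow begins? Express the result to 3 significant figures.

0.762

The effusion rate of species i is ∝ p_i/√M_i ∝ n_i/√M_i.
So x_C₃H₈ in the escaping gas = (n_C₃H₈/√M_C₃H₈) / Σ(n_i/√M_i)
= (1.90/√44.10) / (1.90/√44.10 + 1.08/√146.06) = 0.2861/(0.2861 + 0.08936) = 0.762.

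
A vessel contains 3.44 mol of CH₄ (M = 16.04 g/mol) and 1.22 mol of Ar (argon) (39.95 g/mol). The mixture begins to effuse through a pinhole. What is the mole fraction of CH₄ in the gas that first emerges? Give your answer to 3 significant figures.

0.817

The effusion rate of species i is ∝ p_i/√M_i ∝ n_i/√M_i.
So x_CH₄ in the escaping gas = (n_CH₄/√M_CH₄) / Σ(n_i/√M_i)
= (3.44/√16.04) / (3.44/√16.04 + 1.22/√39.95) = 0.8589/(0.8589 + 0.1930) = 0.817.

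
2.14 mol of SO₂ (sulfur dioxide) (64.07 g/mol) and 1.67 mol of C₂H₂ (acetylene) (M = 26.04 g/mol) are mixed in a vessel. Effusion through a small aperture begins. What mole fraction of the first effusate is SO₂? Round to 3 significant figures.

0.450

The effusion rate of species i is ∝ p_i/√M_i ∝ n_i/√M_i.
So x_SO₂ in the escaping gas = (n_SO₂/√M_SO₂) / Σ(n_i/√M_i)
= (2.14/√64.07) / (2.14/√64.07 + 1.67/√26.04) = 0.2674/(0.2674 + 0.3273) = 0.450.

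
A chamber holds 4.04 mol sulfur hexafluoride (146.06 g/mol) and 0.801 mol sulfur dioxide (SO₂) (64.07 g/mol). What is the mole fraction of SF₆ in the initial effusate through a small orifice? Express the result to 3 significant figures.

Rate_i ∝ x_i/√M_i (Graham's law weighted by mole fraction), so the effusate composition follows n_i/√M_i.
So x_SF₆ in the escaping gas = (n_SF₆/√M_SF₆) / Σ(n_i/√M_i)
= (4.04/√146.06) / (4.04/√146.06 + 0.801/√64.07) = 0.3343/(0.3343 + 0.1001) = 0.770.

0.770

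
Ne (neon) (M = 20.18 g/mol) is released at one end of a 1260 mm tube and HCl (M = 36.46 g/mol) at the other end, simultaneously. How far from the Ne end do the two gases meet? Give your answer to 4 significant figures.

722.5 mm

The fronts meet when d_Ne + d_HCl = L with d_Ne/d_HCl = √(M_HCl/M_Ne) (Graham's law). Here √(M_HCl/M_Ne) = √(36.46/20.18) = 1.344.
With d_Ne + d_HCl = 1260 mm, d_HCl = 1260/(1 + 1.344) = 537.5 mm.
d_Ne = 1260 − 537.5 = 722.5 mm.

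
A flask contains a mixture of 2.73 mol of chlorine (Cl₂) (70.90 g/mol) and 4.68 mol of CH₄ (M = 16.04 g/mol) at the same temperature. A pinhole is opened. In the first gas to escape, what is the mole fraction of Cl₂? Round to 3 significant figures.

Effusion rate of each component ∝ n_i/√M_i (partial pressure × 1/√M).
x_Cl₂(eff) = (n_Cl₂/√M_Cl₂) / (n_Cl₂/√M_Cl₂ + n_CH₄/√M_CH₄)
= (2.73/√70.90) / (2.73/√70.90 + 4.68/√16.04) = 0.3242/(0.3242 + 1.169) = 0.217.

0.217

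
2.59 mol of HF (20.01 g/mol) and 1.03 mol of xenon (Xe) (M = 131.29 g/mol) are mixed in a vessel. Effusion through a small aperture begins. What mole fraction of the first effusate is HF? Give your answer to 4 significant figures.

0.8656

The effusion rate of species i is ∝ p_i/√M_i ∝ n_i/√M_i.
So x_HF in the escaping gas = (n_HF/√M_HF) / Σ(n_i/√M_i)
= (2.59/√20.01) / (2.59/√20.01 + 1.03/√131.29) = 0.5790/(0.5790 + 0.08989) = 0.8656.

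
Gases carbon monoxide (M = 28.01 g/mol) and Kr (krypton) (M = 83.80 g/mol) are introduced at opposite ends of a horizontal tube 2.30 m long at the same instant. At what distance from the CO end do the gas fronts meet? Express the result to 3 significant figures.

Distances travelled in equal time are proportional to diffusion rates, so d_CO/d_Kr = √(M_Kr/M_CO) = √(83.80/28.01) = 1.730.
With d_CO + d_Kr = 2.30 m, d_Kr = 2.30/(1 + 1.730) = 0.8426 m.
d_CO = 2.30 − 0.8426 = 1.46 m.

1.46 m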